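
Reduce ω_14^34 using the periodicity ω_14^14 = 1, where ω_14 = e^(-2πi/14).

Since ω_14^14 = 1, powers reduce modulo 14.
34 mod 14 = 6
So ω_14^34 = ω_14^6 = e^(-2πi·6/14)

ω_14^34 = ω_14^6 = -0.9010-0.4339i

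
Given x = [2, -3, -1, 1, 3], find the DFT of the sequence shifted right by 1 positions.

Time shift by 1: X_shifted[k] = ω_5^(1k) · X[k]
Shifted x = [3, 2, -3, -1, 1]

DFT(x[n-1]) = [2, 7.1631+0.2245i, -0.6631-2.4899i, -0.6631+2.4899i, 7.1631-0.2245i]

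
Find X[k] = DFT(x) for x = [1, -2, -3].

X[k] = Σ(n=0 to 2) x[n] · ω_3^(nk)
where ω_3 = e^(-2πi/3)

Computing each X[k]:
X[0] = -4
X[1] = 3.5000-0.8660i
X[2] = 3.5000+0.8660i

X = [-4, 3.5000-0.8660i, 3.5000+0.8660i]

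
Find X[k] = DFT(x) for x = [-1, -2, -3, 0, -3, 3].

X[k] = Σ(n=0 to 5) x[n] · ω_6^(nk)
where ω_6 = e^(-2πi/6)

Computing each X[k]:
X[0] = -6
X[1] = 2.5000+4.3301i
X[2] = 1.5000+4.3301i
X[3] = -8
X[4] = 1.5000-4.3301i
X[5] = 2.5000-4.3301i

X = [-6, 2.5000+4.3301i, 1.5000+4.3301i, -8, 1.5000-4.3301i, 2.5000-4.3301i]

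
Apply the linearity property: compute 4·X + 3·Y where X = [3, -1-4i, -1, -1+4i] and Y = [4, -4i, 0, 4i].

By linearity: DFT(4x + 3y) = 4·DFT(x) + 3·DFT(y)
= 4·[3, -1-4i, -1, -1+4i] + 3·[4, -4i, 0, 4i]

Computing element-wise:
Z[0] = 4·(3) + 3·(4) = 24
Z[1] = 4·(-1-4i) + 3·(-4i) = -4-28i
Z[2] = 4·(-1) + 3·(0) = -4
Z[3] = 4·(-1+4i) + 3·(4i) = -4+28i

DFT(4x + 3y) = 4·X + 3·Y = [24, -4-28i, -4, -4+28i]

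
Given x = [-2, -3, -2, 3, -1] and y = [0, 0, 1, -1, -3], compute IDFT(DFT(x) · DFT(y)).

(x ⊛ y)[n] = Σ(m=0 to 4) x[m] · y[(n-m) mod 5]

Computing each output sample:
(x ⊛ y)[0] = 14
(x ⊛ y)[1] = 2
(x ⊛ y)[2] = -10
(x ⊛ y)[3] = 2
(x ⊛ y)[4] = 7

x ⊛ y = [14, 2, -10, 2, 7]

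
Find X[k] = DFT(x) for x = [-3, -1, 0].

X[k] = Σ(n=0 to 2) x[n] · ω_3^(nk)
where ω_3 = e^(-2πi/3)

Computing each X[k]:
X[0] = -4
X[1] = -2.5000+0.8660i
X[2] = -2.5000-0.8660i

X = [-4, -2.5000+0.8660i, -2.5000-0.8660i]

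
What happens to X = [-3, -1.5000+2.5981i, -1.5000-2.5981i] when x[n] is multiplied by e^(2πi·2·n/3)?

Modulation property: DFT(ω_3^(-2n)·x[n]) = X[(k-2) mod 3], so circularly shift X by 2 positions.

X[k-2] = [-1.5000+2.5981i, -1.5000-2.5981i, -3]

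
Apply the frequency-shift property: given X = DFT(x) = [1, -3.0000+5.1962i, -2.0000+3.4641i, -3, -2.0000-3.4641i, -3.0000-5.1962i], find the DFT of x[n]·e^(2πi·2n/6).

Modulation property: DFT(ω_6^(-2n)·x[n]) = X[(k-2) mod 6], so circularly shift X by 2 positions.

X[k-2] = [-2.0000-3.4641i, -3.0000-5.1962i, 1, -3.0000+5.1962i, -2.0000+3.4641i, -3]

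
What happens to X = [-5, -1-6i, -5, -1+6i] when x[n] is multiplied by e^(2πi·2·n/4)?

Modulation property: DFT(ω_4^(-2n)·x[n]) = X[(k-2) mod 4], so circularly shift X by 2 positions.

X[k-2] = [-5, -1+6i, -5, -1-6i]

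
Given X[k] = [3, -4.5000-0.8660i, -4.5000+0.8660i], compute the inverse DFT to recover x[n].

x[n] = (1/3) Σ(k=0 to 2) X[k] · e^(2πikn/3)

Computing each x[n]:
x[0] = -2
x[1] = 3
x[2] = 2

x = [-2, 3, 2]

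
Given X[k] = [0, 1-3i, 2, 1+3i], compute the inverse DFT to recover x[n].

x[n] = (1/4) Σ(k=0 to 3) X[k] · e^(2πikn/4)

Computing each x[n]:
x[0] = 1
x[1] = 1
x[2] = 0
x[3] = -2

x = [1, 1, 0, -2]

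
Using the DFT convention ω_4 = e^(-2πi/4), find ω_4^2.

ω_4^2 = e^(-2πi·2/4)
= cos(-2π·2/4) + i·sin(-2π·2/4)
= cos(-4π/4) + i·sin(-4π/4)

ω_4^2 = cos(-4π/4) + i·sin(-4π/4) = -1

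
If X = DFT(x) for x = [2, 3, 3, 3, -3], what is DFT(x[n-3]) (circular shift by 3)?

Time shift by 3: X_shifted[k] = ω_5^(3k) · X[k]
Shifted x = [3, 3, -3, 2, 3]

DFT(x[n-3]) = [8, 5.6631+2.9389i, -2.1631-4.7553i, -2.1631+4.7553i, 5.6631-2.9389i]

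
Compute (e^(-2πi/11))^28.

Since ω_11^11 = 1, powers reduce modulo 11.
28 mod 11 = 6
So ω_11^28 = ω_11^6 = e^(-2πi·6/11)

ω_11^28 = ω_11^6 = -0.9595+0.2817i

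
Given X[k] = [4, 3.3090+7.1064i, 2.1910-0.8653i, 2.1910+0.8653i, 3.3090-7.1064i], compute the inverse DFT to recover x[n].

x[n] = (1/5) Σ(k=0 to 4) X[k] · e^(2πikn/5)

Computing each x[n]:
x[0] = 3
x[1] = -2
x[2] = -2
x[3] = 2
x[4] = 3

x = [3, -2, -2, 2, 3]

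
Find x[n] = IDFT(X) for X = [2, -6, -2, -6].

x[n] = (1/4) Σ(k=0 to 3) X[k] · e^(2πikn/4)

Computing each x[n]:
x[0] = -3
x[1] = 1
x[2] = 3
x[3] = 1

x = [-3, 1, 3, 1]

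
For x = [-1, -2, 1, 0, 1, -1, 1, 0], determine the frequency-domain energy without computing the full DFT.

Parseval: Σ|x[n]|² = (1/N)Σ|X[k]|², so Σ|X[k]|² = N·Σ|x[n]|² = 8·9.0000

Σ|X[k]|² = N·Σ|x[n]|² = 8·9.0000 = 72.0000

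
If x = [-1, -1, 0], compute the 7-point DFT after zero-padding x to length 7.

Original 3-point DFT: [-2, -0.5000+0.8660i, -0.5000-0.8660i]
Zero-padded 7-point DFT provides frequency interpolation.

DFT_7([x, 0, ...]) = [-2, -1.6235+0.7818i, -0.7775+0.9749i, -0.0990+0.4339i, -0.0990-0.4339i, -0.7775-0.9749i, -1.6235-0.7818i]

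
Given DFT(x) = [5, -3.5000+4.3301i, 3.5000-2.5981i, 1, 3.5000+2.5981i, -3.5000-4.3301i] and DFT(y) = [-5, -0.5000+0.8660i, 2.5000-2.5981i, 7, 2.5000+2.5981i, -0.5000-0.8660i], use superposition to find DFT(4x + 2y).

By linearity: DFT(4x + 2y) = 4·DFT(x) + 2·DFT(y)
= 4·[5, -3.5000+4.3301i, 3.5000-2.5981i, 1, 3.5000+2.5981i, -3.5000-4.3301i] + 2·[-5, -0.5000+0.8660i, 2.5000-2.5981i, 7, 2.5000+2.5981i, -0.5000-0.8660i]

Computing element-wise:
Z[0] = 4·(5) + 2·(-5) = 10
Z[1] = 4·(-3.5000+4.3301i) + 2·(-0.5000+0.8660i) = -15.0000+19.0524i
Z[2] = 4·(3.5000-2.5981i) + 2·(2.5000-2.5981i) = 19.0000-15.5886i
Z[3] = 4·(1) + 2·(7) = 18
Z[4] = 4·(3.5000+2.5981i) + 2·(2.5000+2.5981i) = 19.0000+15.5886i
Z[5] = 4·(-3.5000-4.3301i) + 2·(-0.5000-0.8660i) = -15.0000-19.0524i

DFT(4x + 2y) = 4·X + 2·Y = [10, -15.0000+19.0524i, 19.0000-15.5886i, 18, 19.0000+15.5886i, -15.0000-19.0524i]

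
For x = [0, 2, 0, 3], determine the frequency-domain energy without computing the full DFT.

Parseval: Σ|x[n]|² = (1/N)Σ|X[k]|², so Σ|X[k]|² = N·Σ|x[n]|² = 4·13.0000

Σ|X[k]|² = N·Σ|x[n]|² = 4·13.0000 = 52.0000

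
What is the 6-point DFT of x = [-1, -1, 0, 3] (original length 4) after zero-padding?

Original 4-point DFT: [1, -1+4i, -3, -1-4i]
Zero-padded 6-point DFT provides frequency interpolation.

DFT_6([x, 0, ...]) = [1, -4.5000+0.8660i, 2.5000+0.8660i, -3, 2.5000-0.8660i, -4.5000-0.8660i]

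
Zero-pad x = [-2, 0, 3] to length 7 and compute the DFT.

Original 3-point DFT: [1, -3.5000+2.5981i, -3.5000-2.5981i]
Zero-padded 7-point DFT provides frequency interpolation.

DFT_7([x, 0, ...]) = [1, -2.6676-2.9248i, -4.7029+1.3017i, -0.1295+2.3455i, -0.1295-2.3455i, -4.7029-1.3017i, -2.6676+2.9248i]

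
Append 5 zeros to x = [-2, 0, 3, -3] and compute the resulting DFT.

Original 4-point DFT: [-2, -5-3i, 4, -5+3i]
Zero-padded 9-point DFT provides frequency interpolation.

DFT_9([x, 0, ...]) = [-2, 0.0209-0.3563i, -3.3191-3.6241i, -6.5000+2.5981i, 1.7981+4.5264i, 1.7981-4.5264i, -6.5000-2.5981i, -3.3191+3.6241i, 0.0209+0.3563i]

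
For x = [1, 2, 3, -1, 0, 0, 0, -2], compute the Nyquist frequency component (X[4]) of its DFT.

X[4] = Σ(n=0 to 7) x[n] · ω_8^(4n) where ω_8 = e^(-2πi/8)
= (1)·ω_8^0 + (2)·ω_8^4 + (3)·ω_8^8 + (-1)·ω_8^12 + (0)·ω_8^16 + (0)·ω_8^20 + (0)·ω_8^24 + (-2)·ω_8^28

X[4] = 5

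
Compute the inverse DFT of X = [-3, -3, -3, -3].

x[n] = (1/4) Σ(k=0 to 3) X[k] · e^(2πikn/4)

Computing each x[n]:
x[0] = -3
x[1] = 0
x[2] = 0
x[3] = 0

x = [-3, 0, 0, 0]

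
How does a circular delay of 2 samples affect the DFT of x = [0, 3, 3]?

Time shift by 2: X_shifted[k] = ω_3^(2k) · X[k]
Shifted x = [3, 3, 0]

DFT(x[n-2]) = [6, 1.5000-2.5981i, 1.5000+2.5981i]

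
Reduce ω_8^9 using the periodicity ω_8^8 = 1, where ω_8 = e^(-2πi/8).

Since ω_8^8 = 1, powers reduce modulo 8.
9 mod 8 = 1
So ω_8^9 = ω_8^1 = e^(-2πi·1/8)

ω_8^9 = ω_8^1 = 0.7071-0.7071i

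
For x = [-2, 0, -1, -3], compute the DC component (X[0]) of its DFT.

X[0] = Σ(n=0 to 3) x[n] · ω_4^0 = Σ x[n]
= (-2) + (0) + (-1) + (-3)

X[0] = -6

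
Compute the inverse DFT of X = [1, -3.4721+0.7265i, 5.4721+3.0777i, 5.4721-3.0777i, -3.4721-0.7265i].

x[n] = (1/5) Σ(k=0 to 4) X[k] · e^(2πikn/5)

Computing each x[n]:
x[0] = 1
x[1] = -3
x[2] = 3
x[3] = 1
x[4] = -1

x = [1, -3, 3, 1, -1]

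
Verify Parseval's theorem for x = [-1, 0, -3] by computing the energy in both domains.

Time domain:
Σ|x[n]|² = |-1|² + |0|² + |-3|² = 10.0000

Frequency domain:
(1/3)Σ|X[k]|² = (1/3)(|-4|² + |0.5000-2.5981i|² + |0.5000+2.5981i|²) = (1/3)·30.0000 = 10.0000

Both sides agree, confirming Parseval's theorem.

Σ|x[n]|² = (1/N)Σ|X[k]|² = 10.0000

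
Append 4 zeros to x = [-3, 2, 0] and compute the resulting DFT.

Original 3-point DFT: [-1, -4.0000-1.7321i, -4.0000+1.7321i]
Zero-padded 7-point DFT provides frequency interpolation.

DFT_7([x, 0, ...]) = [-1, -1.7530-1.5637i, -3.4450-1.9499i, -4.8019-0.8678i, -4.8019+0.8678i, -3.4450+1.9499i, -1.7530+1.5637i]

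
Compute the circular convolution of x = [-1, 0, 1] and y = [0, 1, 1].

(x ⊛ y)[n] = Σ(m=0 to 2) x[m] · y[(n-m) mod 3]

Computing each output sample:
(x ⊛ y)[0] = 1
(x ⊛ y)[1] = 0
(x ⊛ y)[2] = -1

x ⊛ y = [1, 0, -1]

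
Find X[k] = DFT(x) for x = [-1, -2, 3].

X[k] = Σ(n=0 to 2) x[n] · ω_3^(nk)
where ω_3 = e^(-2πi/3)

Computing each X[k]:
X[0] = 0
X[1] = -1.5000+4.3301i
X[2] = -1.5000-4.3301i

X = [0, -1.5000+4.3301i, -1.5000-4.3301i]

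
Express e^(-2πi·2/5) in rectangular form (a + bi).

ω_5^2 = e^(-2πi·2/5)
= cos(-2π·2/5) + i·sin(-2π·2/5)
= cos(-4π/5) + i·sin(-4π/5)

ω_5^2 = cos(-4π/5) + i·sin(-4π/5) = -0.8090-0.5878i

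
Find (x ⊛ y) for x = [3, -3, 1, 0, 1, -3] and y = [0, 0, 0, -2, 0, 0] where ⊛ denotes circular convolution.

(x ⊛ y)[n] = Σ(m=0 to 5) x[m] · y[(n-m) mod 6]

Computing each output sample:
(x ⊛ y)[0] = 0
(x ⊛ y)[1] = -2
(x ⊛ y)[2] = 6
(x ⊛ y)[3] = -6
(x ⊛ y)[4] = 6
(x ⊛ y)[5] = -2

x ⊛ y = [0, -2, 6, -6, 6, -2]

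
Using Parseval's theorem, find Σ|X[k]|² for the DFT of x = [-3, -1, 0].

Parseval: Σ|x[n]|² = (1/N)Σ|X[k]|², so Σ|X[k]|² = N·Σ|x[n]|² = 3·10.0000

Σ|X[k]|² = N·Σ|x[n]|² = 3·10.0000 = 30.0000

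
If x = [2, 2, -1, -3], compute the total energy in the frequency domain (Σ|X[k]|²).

Parseval: Σ|x[n]|² = (1/N)Σ|X[k]|², so Σ|X[k]|² = N·Σ|x[n]|² = 4·18.0000

Σ|X[k]|² = N·Σ|x[n]|² = 4·18.0000 = 72.0000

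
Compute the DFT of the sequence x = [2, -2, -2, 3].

X[k] = Σ(n=0 to 3) x[n] · ω_4^(nk)
where ω_4 = e^(-2πi/4)

Computing each X[k]:
X[0] = 1
X[1] = 4+5i
X[2] = -1
X[3] = 4-5i

X = [1, 4+5i, -1, 4-5i]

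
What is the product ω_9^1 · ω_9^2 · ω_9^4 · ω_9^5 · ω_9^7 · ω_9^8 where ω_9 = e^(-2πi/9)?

The primitive 9th roots of unity are ω_9^k for k coprime to 9: k ∈ {1, 2, 4, 5, 7, 8}
Their product equals the constant term of the cyclotomic polynomial Φ_9(x) up to sign.
For n ≥ 3, the product of all primitive nth roots of unity is 1. (For n=1 it is 1; for n=2 it is -1.)

1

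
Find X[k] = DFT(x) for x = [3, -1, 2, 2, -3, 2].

X[k] = Σ(n=0 to 5) x[n] · ω_6^(nk)
where ω_6 = e^(-2πi/6)

Computing each X[k]:
X[0] = 5
X[1] = 2.0000-1.7321i
X[2] = 5.0000+6.9282i
X[3] = -1
X[4] = 5.0000-6.9282i
X[5] = 2.0000+1.7321i

X = [5, 2.0000-1.7321i, 5.0000+6.9282i, -1, 5.0000-6.9282i, 2.0000+1.7321i]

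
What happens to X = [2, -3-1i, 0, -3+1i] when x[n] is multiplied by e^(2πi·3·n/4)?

Modulation property: DFT(ω_4^(-3n)·x[n]) = X[(k-3) mod 4], so circularly shift X by 3 positions.

X[k-3] = [-3-1i, 0, -3+1i, 2]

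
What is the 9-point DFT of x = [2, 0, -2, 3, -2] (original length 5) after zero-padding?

Original 5-point DFT: [1, 0.5729+1.0368i, 3.9271-5.9309i, 3.9271+5.9309i, 0.5729-1.0368i]
Zero-padded 9-point DFT provides frequency interpolation.

DFT_9([x, 0, ...]) = [1, 2.0321+0.0556i, 0.8473+1.9965i, 7, -1.3794-5.8533i, -1.3794+5.8533i, 7, 0.8473-1.9965i, 2.0321-0.0556i]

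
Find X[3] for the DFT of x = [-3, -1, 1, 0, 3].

X[3] = Σ(n=0 to 4) x[n] · ω_5^(3n) where ω_5 = e^(-2πi/5)
= (-3)·ω_5^0 + (-1)·ω_5^3 + (1)·ω_5^6 + (0)·ω_5^9 + (3)·ω_5^12

X[3] = -4.3090-3.3022i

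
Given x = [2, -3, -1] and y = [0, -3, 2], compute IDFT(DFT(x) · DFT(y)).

(x ⊛ y)[n] = Σ(m=0 to 2) x[m] · y[(n-m) mod 3]

Computing each output sample:
(x ⊛ y)[0] = -3
(x ⊛ y)[1] = -8
(x ⊛ y)[2] = 13

x ⊛ y = [-3, -8, 13]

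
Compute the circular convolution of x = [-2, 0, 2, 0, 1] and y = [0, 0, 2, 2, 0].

(x ⊛ y)[n] = Σ(m=0 to 4) x[m] · y[(n-m) mod 5]

Computing each output sample:
(x ⊛ y)[0] = 4
(x ⊛ y)[1] = 2
(x ⊛ y)[2] = -2
(x ⊛ y)[3] = -4
(x ⊛ y)[4] = 4

x ⊛ y = [4, 2, -2, -4, 4]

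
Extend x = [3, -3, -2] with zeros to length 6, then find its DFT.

Original 3-point DFT: [-2, 5.5000+0.8660i, 5.5000-0.8660i]
Zero-padded 6-point DFT provides frequency interpolation.

DFT_6([x, 0, ...]) = [-2, 2.5000+4.3301i, 5.5000+0.8660i, 4, 5.5000-0.8660i, 2.5000-4.3301i]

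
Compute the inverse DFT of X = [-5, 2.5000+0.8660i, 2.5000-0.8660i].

x[n] = (1/3) Σ(k=0 to 2) X[k] · e^(2πikn/3)

Computing each x[n]:
x[0] = 0
x[1] = -3
x[2] = -2

x = [0, -3, -2]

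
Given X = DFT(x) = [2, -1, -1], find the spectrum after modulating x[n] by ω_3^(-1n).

Modulation property: DFT(ω_3^(-1n)·x[n]) = X[(k-1) mod 3], so circularly shift X by 1 positions.

X[k-1] = [-1, 2, -1]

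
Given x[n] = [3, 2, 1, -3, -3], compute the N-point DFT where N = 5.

X[k] = Σ(n=0 to 4) x[n] · ω_5^(nk)
where ω_5 = e^(-2πi/5)

Computing each X[k]:
X[0] = 0
X[1] = 4.3090-7.1064i
X[2] = 3.1910+0.8653i
X[3] = 3.1910-0.8653i
X[4] = 4.3090+7.1064i

X = [0, 4.3090-7.1064i, 3.1910+0.8653i, 3.1910-0.8653i, 4.3090+7.1064i]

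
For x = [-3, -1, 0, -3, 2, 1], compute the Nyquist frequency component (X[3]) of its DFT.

X[3] = Σ(n=0 to 5) x[n] · ω_6^(3n) where ω_6 = e^(-2πi/6)
= (-3)·ω_6^0 + (-1)·ω_6^3 + (0)·ω_6^6 + (-3)·ω_6^9 + (2)·ω_6^12 + (1)·ω_6^15

X[3] = 2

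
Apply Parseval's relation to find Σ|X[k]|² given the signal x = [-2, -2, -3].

Parseval: Σ|x[n]|² = (1/N)Σ|X[k]|², so Σ|X[k]|² = N·Σ|x[n]|² = 3·17.0000

Σ|X[k]|² = N·Σ|x[n]|² = 3·17.0000 = 51.0000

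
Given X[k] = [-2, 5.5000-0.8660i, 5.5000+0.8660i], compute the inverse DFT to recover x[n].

x[n] = (1/3) Σ(k=0 to 2) X[k] · e^(2πikn/3)

Computing each x[n]:
x[0] = 3
x[1] = -2
x[2] = -3

x = [3, -2, -3]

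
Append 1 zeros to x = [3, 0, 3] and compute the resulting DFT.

Original 3-point DFT: [6, 1.5000+2.5981i, 1.5000-2.5981i]
Zero-padded 4-point DFT provides frequency interpolation.

DFT_4([x, 0, ...]) = [6, 0, 6, 0]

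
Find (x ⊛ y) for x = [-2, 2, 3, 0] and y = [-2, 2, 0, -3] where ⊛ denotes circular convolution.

(x ⊛ y)[n] = Σ(m=0 to 3) x[m] · y[(n-m) mod 4]

Computing each output sample:
(x ⊛ y)[0] = -2
(x ⊛ y)[1] = -17
(x ⊛ y)[2] = -2
(x ⊛ y)[3] = 12

x ⊛ y = [-2, -17, -2, 12]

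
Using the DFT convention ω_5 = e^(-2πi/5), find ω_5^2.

ω_5^2 = e^(-2πi·2/5)
= cos(-2π·2/5) + i·sin(-2π·2/5)
= cos(-4π/5) + i·sin(-4π/5)

ω_5^2 = cos(-4π/5) + i·sin(-4π/5) = -0.8090-0.5878i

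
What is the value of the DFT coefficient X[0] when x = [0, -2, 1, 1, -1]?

X[0] = Σ(n=0 to 4) x[n] · ω_5^0 = Σ x[n]
= (0) + (-2) + (1) + (1) + (-1)

X[0] = -1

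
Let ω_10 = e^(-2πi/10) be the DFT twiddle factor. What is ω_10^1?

ω_10^1 = e^(-2πi·1/10)
= cos(-2π·1/10) + i·sin(-2π·1/10)
= cos(-2π/10) + i·sin(-2π/10)

ω_10^1 = cos(-2π/10) + i·sin(-2π/10) = 0.8090-0.5878i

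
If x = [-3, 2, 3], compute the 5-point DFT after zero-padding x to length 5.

Original 3-point DFT: [2, -5.5000+0.8660i, -5.5000-0.8660i]
Zero-padded 5-point DFT provides frequency interpolation.

DFT_5([x, 0, ...]) = [2, -4.8090-3.6655i, -3.6910+1.6776i, -3.6910-1.6776i, -4.8090+3.6655i]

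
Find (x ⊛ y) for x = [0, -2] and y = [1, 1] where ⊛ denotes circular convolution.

(x ⊛ y)[n] = Σ(m=0 to 1) x[m] · y[(n-m) mod 2]

Computing each output sample:
(x ⊛ y)[0] = -2
(x ⊛ y)[1] = -2

x ⊛ y = [-2, -2]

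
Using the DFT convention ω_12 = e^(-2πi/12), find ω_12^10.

ω_12^10 = e^(-2πi·10/12)
= cos(-2π·10/12) + i·sin(-2π·10/12)
= cos(-20π/12) + i·sin(-20π/12)

ω_12^10 = cos(-20π/12) + i·sin(-20π/12) = 0.5000+0.8660i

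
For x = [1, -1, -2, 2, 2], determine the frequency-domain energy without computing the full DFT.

Parseval: Σ|x[n]|² = (1/N)Σ|X[k]|², so Σ|X[k]|² = N·Σ|x[n]|² = 5·14.0000

Σ|X[k]|² = N·Σ|x[n]|² = 5·14.0000 = 70.0000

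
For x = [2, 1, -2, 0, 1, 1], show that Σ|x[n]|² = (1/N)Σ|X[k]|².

Time domain:
Σ|x[n]|² = |2|² + |1|² + |-2|² + |0|² + |1|² + |1|² = 11.0000

Frequency domain:
(1/6)Σ|X[k]|² = (1/6)(|3|² + |3.5000+2.5981i|² + |1.5000-2.5981i|² + |-1|² + |1.5000+2.5981i|² + |3.5000-2.5981i|²) = (1/6)·66.0000 = 11.0000

Both sides agree, confirming Parseval's theorem.

Σ|x[n]|² = (1/N)Σ|X[k]|² = 11.0000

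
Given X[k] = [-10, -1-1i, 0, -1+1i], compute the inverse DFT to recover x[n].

x[n] = (1/4) Σ(k=0 to 3) X[k] · e^(2πikn/4)

Computing each x[n]:
x[0] = -3
x[1] = -2
x[2] = -2
x[3] = -3

x = [-3, -2, -2, -3]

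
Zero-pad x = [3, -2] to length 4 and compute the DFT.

Original 2-point DFT: [1, 5]
Zero-padded 4-point DFT provides frequency interpolation.

DFT_4([x, 0, ...]) = [1, 3+2i, 5, 3-2i]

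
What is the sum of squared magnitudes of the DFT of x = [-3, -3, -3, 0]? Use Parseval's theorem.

Parseval: Σ|x[n]|² = (1/N)Σ|X[k]|², so Σ|X[k]|² = N·Σ|x[n]|² = 4·27.0000

Σ|X[k]|² = N·Σ|x[n]|² = 4·27.0000 = 108.0000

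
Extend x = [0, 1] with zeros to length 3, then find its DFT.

Original 2-point DFT: [1, -1]
Zero-padded 3-point DFT provides frequency interpolation.

DFT_3([x, 0, ...]) = [1, -0.5000-0.8660i, -0.5000+0.8660i]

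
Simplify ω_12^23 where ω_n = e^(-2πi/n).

Since ω_12^12 = 1, powers reduce modulo 12.
23 mod 12 = 11
So ω_12^23 = ω_12^11 = e^(-2πi·11/12)

ω_12^23 = ω_12^11 = 0.8660+0.5000i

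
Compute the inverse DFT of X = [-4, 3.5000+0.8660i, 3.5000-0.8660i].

x[n] = (1/3) Σ(k=0 to 2) X[k] · e^(2πikn/3)

Computing each x[n]:
x[0] = 1
x[1] = -3
x[2] = -2

x = [1, -3, -2]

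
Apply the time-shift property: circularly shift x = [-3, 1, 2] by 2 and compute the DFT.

Time shift by 2: X_shifted[k] = ω_3^(2k) · X[k]
Shifted x = [1, 2, -3]

DFT(x[n-2]) = [0, 1.5000-4.3301i, 1.5000+4.3301i]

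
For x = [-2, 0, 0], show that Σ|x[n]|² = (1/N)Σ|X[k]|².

Time domain:
Σ|x[n]|² = |-2|² + |0|² + |0|² = 4.0000

Frequency domain:
(1/3)Σ|X[k]|² = (1/3)(|-2|² + |-2|² + |-2|²) = (1/3)·12.0000 = 4.0000

Both sides agree, confirming Parseval's theorem.

Σ|x[n]|² = (1/N)Σ|X[k]|² = 4.0000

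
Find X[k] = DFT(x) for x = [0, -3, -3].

X[k] = Σ(n=0 to 2) x[n] · ω_3^(nk)
where ω_3 = e^(-2πi/3)

Computing each X[k]:
X[0] = -6
X[1] = 3
X[2] = 3

X = [-6, 3, 3]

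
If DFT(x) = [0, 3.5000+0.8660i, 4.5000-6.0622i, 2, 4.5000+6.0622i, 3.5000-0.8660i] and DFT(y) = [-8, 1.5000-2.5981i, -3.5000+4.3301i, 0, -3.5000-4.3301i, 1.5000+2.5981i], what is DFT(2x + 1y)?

By linearity: DFT(2x + 1y) = 2·DFT(x) + 1·DFT(y)
= 2·[0, 3.5000+0.8660i, 4.5000-6.0622i, 2, 4.5000+6.0622i, 3.5000-0.8660i] + 1·[-8, 1.5000-2.5981i, -3.5000+4.3301i, 0, -3.5000-4.3301i, 1.5000+2.5981i]

Computing element-wise:
Z[0] = 2·(0) + 1·(-8) = -8
Z[1] = 2·(3.5000+0.8660i) + 1·(1.5000-2.5981i) = 8.5000-0.8661i
Z[2] = 2·(4.5000-6.0622i) + 1·(-3.5000+4.3301i) = 5.5000-7.7943i
Z[3] = 2·(2) + 1·(0) = 4
Z[4] = 2·(4.5000+6.0622i) + 1·(-3.5000-4.3301i) = 5.5000+7.7943i
Z[5] = 2·(3.5000-0.8660i) + 1·(1.5000+2.5981i) = 8.5000+0.8661i

DFT(2x + 1y) = 2·X + 1·Y = [-8, 8.5000-0.8661i, 5.5000-7.7943i, 4, 5.5000+7.7943i, 8.5000+0.8661i]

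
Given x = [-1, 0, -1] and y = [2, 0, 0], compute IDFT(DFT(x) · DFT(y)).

(x ⊛ y)[n] = Σ(m=0 to 2) x[m] · y[(n-m) mod 3]

Computing each output sample:
(x ⊛ y)[0] = -2
(x ⊛ y)[1] = 0
(x ⊛ y)[2] = -2

x ⊛ y = [-2, 0, -2]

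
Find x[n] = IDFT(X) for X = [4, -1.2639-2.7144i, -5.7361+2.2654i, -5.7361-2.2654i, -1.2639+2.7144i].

x[n] = (1/5) Σ(k=0 to 4) X[k] · e^(2πikn/5)

Computing each x[n]:
x[0] = -2
x[1] = 3
x[2] = 2
x[3] = -1
x[4] = 2

x = [-2, 3, 2, -1, 2]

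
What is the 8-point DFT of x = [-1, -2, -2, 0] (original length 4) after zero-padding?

Original 4-point DFT: [-5, 1+2i, -1, 1-2i]
Zero-padded 8-point DFT provides frequency interpolation.

DFT_8([x, 0, ...]) = [-5, -2.4142+3.4142i, 1+2i, 0.4142-0.5858i, -1, 0.4142+0.5858i, 1-2i, -2.4142-3.4142i]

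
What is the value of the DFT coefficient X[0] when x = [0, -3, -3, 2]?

X[0] = Σ(n=0 to 3) x[n] · ω_4^0 = Σ x[n]
= (0) + (-3) + (-3) + (2)

X[0] = -4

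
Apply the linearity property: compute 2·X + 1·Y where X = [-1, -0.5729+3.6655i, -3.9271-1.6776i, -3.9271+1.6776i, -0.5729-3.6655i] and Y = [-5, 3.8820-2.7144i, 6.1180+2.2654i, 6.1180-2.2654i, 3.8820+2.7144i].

By linearity: DFT(2x + 1y) = 2·DFT(x) + 1·DFT(y)
= 2·[-1, -0.5729+3.6655i, -3.9271-1.6776i, -3.9271+1.6776i, -0.5729-3.6655i] + 1·[-5, 3.8820-2.7144i, 6.1180+2.2654i, 6.1180-2.2654i, 3.8820+2.7144i]

Computing element-wise:
Z[0] = 2·(-1) + 1·(-5) = -7
Z[1] = 2·(-0.5729+3.6655i) + 1·(3.8820-2.7144i) = 2.7362+4.6166i
Z[2] = 2·(-3.9271-1.6776i) + 1·(6.1180+2.2654i) = -1.7362-1.0898i
Z[3] = 2·(-3.9271+1.6776i) + 1·(6.1180-2.2654i) = -1.7362+1.0898i
Z[4] = 2·(-0.5729-3.6655i) + 1·(3.8820+2.7144i) = 2.7362-4.6166i

DFT(2x + 1y) = 2·X + 1·Y = [-7, 2.7362+4.6166i, -1.7362-1.0898i, -1.7362+1.0898i, 2.7362-4.6166i]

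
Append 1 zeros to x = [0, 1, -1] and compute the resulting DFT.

Original 3-point DFT: [0, -1.7321i, 1.7321i]
Zero-padded 4-point DFT provides frequency interpolation.

DFT_4([x, 0, ...]) = [0, 1-1i, -2, 1+1i]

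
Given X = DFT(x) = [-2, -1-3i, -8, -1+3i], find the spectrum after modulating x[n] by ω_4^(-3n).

Modulation property: DFT(ω_4^(-3n)·x[n]) = X[(k-3) mod 4], so circularly shift X by 3 positions.

X[k-3] = [-1-3i, -8, -1+3i, -2]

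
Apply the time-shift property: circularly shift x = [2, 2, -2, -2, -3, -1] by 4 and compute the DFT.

Time shift by 4: X_shifted[k] = ω_6^(4k) · X[k]
Shifted x = [-2, -2, -3, -1, 2, 2]

DFT(x[n-4]) = [-4, -0.5000+7.7942i, -2.5000-0.8660i, -2, -2.5000+0.8660i, -0.5000-7.7942i]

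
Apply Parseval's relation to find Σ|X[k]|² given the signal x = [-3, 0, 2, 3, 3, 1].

Parseval: Σ|x[n]|² = (1/N)Σ|X[k]|², so Σ|X[k]|² = N·Σ|x[n]|² = 6·32.0000

Σ|X[k]|² = N·Σ|x[n]|² = 6·32.0000 = 192.0000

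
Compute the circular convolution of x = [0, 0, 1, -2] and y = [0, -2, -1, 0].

(x ⊛ y)[n] = Σ(m=0 to 3) x[m] · y[(n-m) mod 4]

Computing each output sample:
(x ⊛ y)[0] = 3
(x ⊛ y)[1] = 2
(x ⊛ y)[2] = 0
(x ⊛ y)[3] = -2

x ⊛ y = [3, 2, 0, -2]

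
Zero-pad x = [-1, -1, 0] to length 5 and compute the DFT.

Original 3-point DFT: [-2, -0.5000+0.8660i, -0.5000-0.8660i]
Zero-padded 5-point DFT provides frequency interpolation.

DFT_5([x, 0, ...]) = [-2, -1.3090+0.9511i, -0.1910+0.5878i, -0.1910-0.5878i, -1.3090-0.9511i]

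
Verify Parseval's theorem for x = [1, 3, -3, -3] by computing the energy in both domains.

Time domain:
Σ|x[n]|² = |1|² + |3|² + |-3|² + |-3|² = 28.0000

Frequency domain:
(1/4)Σ|X[k]|² = (1/4)(|-2|² + |4-6i|² + |-2|² + |4+6i|²) = (1/4)·112.0000 = 28.0000

Both sides agree, confirming Parseval's theorem.

Σ|x[n]|² = (1/N)Σ|X[k]|² = 28.0000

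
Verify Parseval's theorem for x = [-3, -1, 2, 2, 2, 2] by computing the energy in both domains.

Time domain:
Σ|x[n]|² = |-3|² + |-1|² + |2|² + |2|² + |2|² + |2|² = 26.0000

Frequency domain:
(1/6)Σ|X[k]|² = (1/6)(|4|² + |-6.5000+2.5981i|² + |-3.5000+2.5981i|² + |-2|² + |-3.5000-2.5981i|² + |-6.5000-2.5981i|²) = (1/6)·156.0000 = 26.0000

Both sides agree, confirming Parseval's theorem.

Σ|x[n]|² = (1/N)Σ|X[k]|² = 26.0000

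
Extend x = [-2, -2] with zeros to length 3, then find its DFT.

Original 2-point DFT: [-4, 0]
Zero-padded 3-point DFT provides frequency interpolation.

DFT_3([x, 0, ...]) = [-4, -1.0000+1.7321i, -1.0000-1.7321i]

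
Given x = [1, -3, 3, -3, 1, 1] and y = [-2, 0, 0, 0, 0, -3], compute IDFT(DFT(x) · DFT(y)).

(x ⊛ y)[n] = Σ(m=0 to 5) x[m] · y[(n-m) mod 6]

Computing each output sample:
(x ⊛ y)[0] = 7
(x ⊛ y)[1] = -3
(x ⊛ y)[2] = 3
(x ⊛ y)[3] = 3
(x ⊛ y)[4] = -5
(x ⊛ y)[5] = -5

x ⊛ y = [7, -3, 3, 3, -5, -5]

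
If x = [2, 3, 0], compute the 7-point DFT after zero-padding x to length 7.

Original 3-point DFT: [5, 0.5000-2.5981i, 0.5000+2.5981i]
Zero-padded 7-point DFT provides frequency interpolation.

DFT_7([x, 0, ...]) = [5, 3.8705-2.3455i, 1.3324-2.9248i, -0.7029-1.3017i, -0.7029+1.3017i, 1.3324+2.9248i, 3.8705+2.3455i]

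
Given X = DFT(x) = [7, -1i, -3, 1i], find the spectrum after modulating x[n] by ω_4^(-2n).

Modulation property: DFT(ω_4^(-2n)·x[n]) = X[(k-2) mod 4], so circularly shift X by 2 positions.

X[k-2] = [-3, 1i, 7, -1i]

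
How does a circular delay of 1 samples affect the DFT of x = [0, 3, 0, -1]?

Time shift by 1: X_shifted[k] = ω_4^(1k) · X[k]
Shifted x = [-1, 0, 3, 0]

DFT(x[n-1]) = [2, -4, 2, -4]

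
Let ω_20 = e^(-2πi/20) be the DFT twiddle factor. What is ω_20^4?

ω_20^4 = e^(-2πi·4/20)
= cos(-2π·4/20) + i·sin(-2π·4/20)
= cos(-8π/20) + i·sin(-8π/20)

ω_20^4 = cos(-8π/20) + i·sin(-8π/20) = 0.3090-0.9511i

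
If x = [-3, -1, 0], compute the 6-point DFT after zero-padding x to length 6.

Original 3-point DFT: [-4, -2.5000+0.8660i, -2.5000-0.8660i]
Zero-padded 6-point DFT provides frequency interpolation.

DFT_6([x, 0, ...]) = [-4, -3.5000+0.8660i, -2.5000+0.8660i, -2, -2.5000-0.8660i, -3.5000-0.8660i]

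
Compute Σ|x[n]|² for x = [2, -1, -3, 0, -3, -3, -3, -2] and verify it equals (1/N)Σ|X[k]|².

Time domain:
Σ|x[n]|² = |2|² + |-1|² + |-3|² + |0|² + |-3|² + |-3|² + |-3|² + |-2|² = 45.0000

Frequency domain:
(1/8)Σ|X[k]|² = (1/8)(|-13|² + |5.0000-2.8284i|² + |5+2i|² + |5.0000-2.8284i|² + |-1|² + |5.0000+2.8284i|² + |5-2i|² + |5.0000+2.8284i|²) = (1/8)·360.0000 = 45.0000

Both sides agree, confirming Parseval's theorem.

Σ|x[n]|² = (1/N)Σ|X[k]|² = 45.0000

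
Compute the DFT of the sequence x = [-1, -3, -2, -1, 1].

X[k] = Σ(n=0 to 4) x[n] · ω_5^(nk)
where ω_5 = e^(-2πi/5)

Computing each X[k]:
X[0] = -6
X[1] = 0.8090+4.3920i
X[2] = -0.3090+1.4001i
X[3] = -0.3090-1.4001i
X[4] = 0.8090-4.3920i

X = [-6, 0.8090+4.3920i, -0.3090+1.4001i, -0.3090-1.4001i, 0.8090-4.3920i]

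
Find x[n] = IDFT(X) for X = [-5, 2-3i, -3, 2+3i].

x[n] = (1/4) Σ(k=0 to 3) X[k] · e^(2πikn/4)

Computing each x[n]:
x[0] = -1
x[1] = 1
x[2] = -3
x[3] = -2

x = [-1, 1, -3, -2]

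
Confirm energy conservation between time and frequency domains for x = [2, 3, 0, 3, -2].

Time domain:
Σ|x[n]|² = |2|² + |3|² + |0|² + |3|² + |-2|² = 26.0000

Frequency domain:
(1/5)Σ|X[k]|² = (1/5)(|6|² + |-0.1180-2.9919i|² + |2.1180-5.7921i|² + |2.1180+5.7921i|² + |-0.1180+2.9919i|²) = (1/5)·130.0000 = 26.0000

Both sides agree, confirming Parseval's theorem.

Σ|x[n]|² = (1/N)Σ|X[k]|² = 26.0000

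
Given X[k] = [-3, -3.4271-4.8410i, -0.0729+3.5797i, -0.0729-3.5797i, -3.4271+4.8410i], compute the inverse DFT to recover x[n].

x[n] = (1/5) Σ(k=0 to 4) X[k] · e^(2πikn/5)

Computing each x[n]:
x[0] = -2
x[1] = 0
x[2] = 3
x[3] = -2
x[4] = -2

x = [-2, 0, 3, -2, -2]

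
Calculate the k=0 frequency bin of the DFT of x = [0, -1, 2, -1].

X[0] = Σ(n=0 to 3) x[n] · ω_4^0 = Σ x[n]
= (0) + (-1) + (2) + (-1)

X[0] = 0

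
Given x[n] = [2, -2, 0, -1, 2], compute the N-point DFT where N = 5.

X[k] = Σ(n=0 to 4) x[n] · ω_5^(nk)
where ω_5 = e^(-2πi/5)

Computing each X[k]:
X[0] = 1
X[1] = 2.8090+3.2164i
X[2] = 1.6910+3.3022i
X[3] = 1.6910-3.3022i
X[4] = 2.8090-3.2164i

X = [1, 2.8090+3.2164i, 1.6910+3.3022i, 1.6910-3.3022i, 2.8090-3.2164i]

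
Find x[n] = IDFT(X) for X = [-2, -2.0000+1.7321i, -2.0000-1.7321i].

x[n] = (1/3) Σ(k=0 to 2) X[k] · e^(2πikn/3)

Computing each x[n]:
x[0] = -2
x[1] = -1
x[2] = 1

x = [-2, -1, 1]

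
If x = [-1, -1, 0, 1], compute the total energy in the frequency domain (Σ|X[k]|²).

Parseval: Σ|x[n]|² = (1/N)Σ|X[k]|², so Σ|X[k]|² = N·Σ|x[n]|² = 4·3.0000

Σ|X[k]|² = N·Σ|x[n]|² = 4·3.0000 = 12.0000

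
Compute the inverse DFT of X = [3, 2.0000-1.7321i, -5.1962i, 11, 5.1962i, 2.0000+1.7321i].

x[n] = (1/6) Σ(k=0 to 5) X[k] · e^(2πikn/6)

Computing each x[n]:
x[0] = 3
x[1] = 1
x[2] = 1
x[3] = -2
x[4] = 3
x[5] = -3

x = [3, 1, 1, -2, 3, -3]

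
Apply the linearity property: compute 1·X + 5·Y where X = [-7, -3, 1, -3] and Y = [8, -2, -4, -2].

By linearity: DFT(1x + 5y) = 1·DFT(x) + 5·DFT(y)
= 1·[-7, -3, 1, -3] + 5·[8, -2, -4, -2]

Computing element-wise:
Z[0] = 1·(-7) + 5·(8) = 33
Z[1] = 1·(-3) + 5·(-2) = -13
Z[2] = 1·(1) + 5·(-4) = -19
Z[3] = 1·(-3) + 5·(-2) = -13

DFT(1x + 5y) = 1·X + 5·Y = [33, -13, -19, -13]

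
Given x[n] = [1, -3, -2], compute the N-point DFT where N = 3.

X[k] = Σ(n=0 to 2) x[n] · ω_3^(nk)
where ω_3 = e^(-2πi/3)

Computing each X[k]:
X[0] = -4
X[1] = 3.5000+0.8660i
X[2] = 3.5000-0.8660i

X = [-4, 3.5000+0.8660i, 3.5000-0.8660i]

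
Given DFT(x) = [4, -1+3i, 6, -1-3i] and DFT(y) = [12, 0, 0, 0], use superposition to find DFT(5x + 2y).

By linearity: DFT(5x + 2y) = 5·DFT(x) + 2·DFT(y)
= 5·[4, -1+3i, 6, -1-3i] + 2·[12, 0, 0, 0]

Computing element-wise:
Z[0] = 5·(4) + 2·(12) = 44
Z[1] = 5·(-1+3i) + 2·(0) = -5+15i
Z[2] = 5·(6) + 2·(0) = 30
Z[3] = 5·(-1-3i) + 2·(0) = -5-15i

DFT(5x + 2y) = 5·X + 2·Y = [44, -5+15i, 30, -5-15i]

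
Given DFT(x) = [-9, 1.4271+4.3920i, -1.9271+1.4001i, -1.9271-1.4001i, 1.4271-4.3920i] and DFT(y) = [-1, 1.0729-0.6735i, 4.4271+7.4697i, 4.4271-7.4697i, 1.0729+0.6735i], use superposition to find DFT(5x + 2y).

By linearity: DFT(5x + 2y) = 5·DFT(x) + 2·DFT(y)
= 5·[-9, 1.4271+4.3920i, -1.9271+1.4001i, -1.9271-1.4001i, 1.4271-4.3920i] + 2·[-1, 1.0729-0.6735i, 4.4271+7.4697i, 4.4271-7.4697i, 1.0729+0.6735i]

Computing element-wise:
Z[0] = 5·(-9) + 2·(-1) = -47
Z[1] = 5·(1.4271+4.3920i) + 2·(1.0729-0.6735i) = 9.2813+20.6130i
Z[2] = 5·(-1.9271+1.4001i) + 2·(4.4271+7.4697i) = -0.7813+21.9399i
Z[3] = 5·(-1.9271-1.4001i) + 2·(4.4271-7.4697i) = -0.7813-21.9399i
Z[4] = 5·(1.4271-4.3920i) + 2·(1.0729+0.6735i) = 9.2813-20.6130i

DFT(5x + 2y) = 5·X + 2·Y = [-47, 9.2813+20.6130i, -0.7813+21.9399i, -0.7813-21.9399i, 9.2813-20.6130i]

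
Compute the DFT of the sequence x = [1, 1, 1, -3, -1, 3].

X[k] = Σ(n=0 to 5) x[n] · ω_6^(nk)
where ω_6 = e^(-2πi/6)

Computing each X[k]:
X[0] = 2
X[1] = 6
X[2] = -4.0000+3.4641i
X[3] = 0
X[4] = -4.0000-3.4641i
X[5] = 6

X = [2, 6, -4.0000+3.4641i, 0, -4.0000-3.4641i, 6]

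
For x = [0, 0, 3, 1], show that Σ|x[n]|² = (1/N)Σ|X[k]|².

Time domain:
Σ|x[n]|² = |0|² + |0|² + |3|² + |1|² = 10.0000

Frequency domain:
(1/4)Σ|X[k]|² = (1/4)(|4|² + |-3+1i|² + |2|² + |-3-1i|²) = (1/4)·40.0000 = 10.0000

Both sides agree, confirming Parseval's theorem.

Σ|x[n]|² = (1/N)Σ|X[k]|² = 10.0000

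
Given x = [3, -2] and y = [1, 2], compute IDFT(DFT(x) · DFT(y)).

(x ⊛ y)[n] = Σ(m=0 to 1) x[m] · y[(n-m) mod 2]

Computing each output sample:
(x ⊛ y)[0] = -1
(x ⊛ y)[1] = 4

x ⊛ y = [-1, 4]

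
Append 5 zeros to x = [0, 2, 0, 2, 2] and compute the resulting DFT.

Original 5-point DFT: [6, -0.3820+1.1756i, -2.6180-1.9021i, -2.6180+1.9021i, -0.3820-1.1756i]
Zero-padded 10-point DFT provides frequency interpolation.

DFT_10([x, 0, ...]) = [6, -0.6180-4.2533i, -0.3820+1.1756i, 1.6180-2.6287i, -2.6180-1.9021i, -2, -2.6180+1.9021i, 1.6180+2.6287i, -0.3820-1.1756i, -0.6180+4.2533i]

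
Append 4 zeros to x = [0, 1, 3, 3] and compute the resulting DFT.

Original 4-point DFT: [7, -3+2i, -1, -3-2i]
Zero-padded 8-point DFT provides frequency interpolation.

DFT_8([x, 0, ...]) = [7, -1.4142-5.8284i, -3+2i, 1.4142+0.1716i, -1, 1.4142-0.1716i, -3-2i, -1.4142+5.8284i]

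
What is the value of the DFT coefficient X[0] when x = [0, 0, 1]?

X[0] = Σ(n=0 to 2) x[n] · ω_3^0 = Σ x[n]
= (0) + (0) + (1)

X[0] = 1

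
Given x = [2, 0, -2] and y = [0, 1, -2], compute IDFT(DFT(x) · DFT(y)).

(x ⊛ y)[n] = Σ(m=0 to 2) x[m] · y[(n-m) mod 3]

Computing each output sample:
(x ⊛ y)[0] = -2
(x ⊛ y)[1] = 6
(x ⊛ y)[2] = -4

x ⊛ y = [-2, 6, -4]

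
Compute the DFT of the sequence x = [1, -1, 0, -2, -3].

X[k] = Σ(n=0 to 4) x[n] · ω_5^(nk)
where ω_5 = e^(-2πi/5)

Computing each X[k]:
X[0] = -5
X[1] = 1.3820-3.0777i
X[2] = 3.6180+0.7265i
X[3] = 3.6180-0.7265i
X[4] = 1.3820+3.0777i

X = [-5, 1.3820-3.0777i, 3.6180+0.7265i, 3.6180-0.7265i, 1.3820+3.0777i]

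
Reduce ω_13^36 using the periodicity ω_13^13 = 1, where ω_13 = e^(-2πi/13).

Since ω_13^13 = 1, powers reduce modulo 13.
36 mod 13 = 10
So ω_13^36 = ω_13^10 = e^(-2πi·10/13)

ω_13^36 = ω_13^10 = 0.1205+0.9927i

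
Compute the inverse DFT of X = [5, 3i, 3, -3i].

x[n] = (1/4) Σ(k=0 to 3) X[k] · e^(2πikn/4)

Computing each x[n]:
x[0] = 2
x[1] = -1
x[2] = 2
x[3] = 2

x = [2, -1, 2, 2]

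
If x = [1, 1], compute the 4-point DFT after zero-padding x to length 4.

Original 2-point DFT: [2, 0]
Zero-padded 4-point DFT provides frequency interpolation.

DFT_4([x, 0, ...]) = [2, 1-1i, 0, 1+1i]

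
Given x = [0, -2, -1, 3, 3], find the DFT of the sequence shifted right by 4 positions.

Time shift by 4: X_shifted[k] = ω_5^(4k) · X[k]
Shifted x = [-2, -1, 3, 3, 0]

DFT(x[n-4]) = [3, -7.1631+0.9511i, 0.6631+0.5878i, 0.6631-0.5878i, -7.1631-0.9511i]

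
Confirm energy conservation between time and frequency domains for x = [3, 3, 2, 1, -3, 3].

Time domain:
Σ|x[n]|² = |3|² + |3|² + |2|² + |1|² + |-3|² + |3|² = 41.0000

Frequency domain:
(1/6)Σ|X[k]|² = (1/6)(|9|² + |5.5000-4.3301i|² + |1.5000+4.3301i|² + |-5|² + |1.5000-4.3301i|² + |5.5000+4.3301i|²) = (1/6)·246.0000 = 41.0000

Both sides agree, confirming Parseval's theorem.

Σ|x[n]|² = (1/N)Σ|X[k]|² = 41.0000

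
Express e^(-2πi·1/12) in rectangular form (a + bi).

ω_12^1 = e^(-2πi·1/12)
= cos(-2π·1/12) + i·sin(-2π·1/12)
= cos(-2π/12) + i·sin(-2π/12)

ω_12^1 = cos(-2π/12) + i·sin(-2π/12) = 0.8660-0.5000i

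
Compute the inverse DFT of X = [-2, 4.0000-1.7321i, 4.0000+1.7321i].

x[n] = (1/3) Σ(k=0 to 2) X[k] · e^(2πikn/3)

Computing each x[n]:
x[0] = 2
x[1] = -1
x[2] = -3

x = [2, -1, -3]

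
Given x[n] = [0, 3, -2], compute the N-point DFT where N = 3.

X[k] = Σ(n=0 to 2) x[n] · ω_3^(nk)
where ω_3 = e^(-2πi/3)

Computing each X[k]:
X[0] = 1
X[1] = -0.5000-4.3301i
X[2] = -0.5000+4.3301i

X = [1, -0.5000-4.3301i, -0.5000+4.3301i]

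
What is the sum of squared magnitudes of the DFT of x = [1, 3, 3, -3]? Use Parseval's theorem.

Parseval: Σ|x[n]|² = (1/N)Σ|X[k]|², so Σ|X[k]|² = N·Σ|x[n]|² = 4·28.0000

Σ|X[k]|² = N·Σ|x[n]|² = 4·28.0000 = 112.0000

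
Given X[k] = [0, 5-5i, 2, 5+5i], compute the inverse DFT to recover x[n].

x[n] = (1/4) Σ(k=0 to 3) X[k] · e^(2πikn/4)

Computing each x[n]:
x[0] = 3
x[1] = 2
x[2] = -2
x[3] = -3

x = [3, 2, -2, -3]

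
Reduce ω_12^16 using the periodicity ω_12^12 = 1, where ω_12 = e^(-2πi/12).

Since ω_12^12 = 1, powers reduce modulo 12.
16 mod 12 = 4
So ω_12^16 = ω_12^4 = e^(-2πi·4/12)

ω_12^16 = ω_12^4 = -0.5000-0.8660i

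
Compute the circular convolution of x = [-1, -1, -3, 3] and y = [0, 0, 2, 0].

(x ⊛ y)[n] = Σ(m=0 to 3) x[m] · y[(n-m) mod 4]

Computing each output sample:
(x ⊛ y)[0] = -6
(x ⊛ y)[1] = 6
(x ⊛ y)[2] = -2
(x ⊛ y)[3] = -2

x ⊛ y = [-6, 6, -2, -2]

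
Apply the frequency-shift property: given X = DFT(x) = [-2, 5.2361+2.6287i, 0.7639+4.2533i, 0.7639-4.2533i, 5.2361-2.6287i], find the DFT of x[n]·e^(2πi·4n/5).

Modulation property: DFT(ω_5^(-4n)·x[n]) = X[(k-4) mod 5], so circularly shift X by 4 positions.

X[k-4] = [5.2361+2.6287i, 0.7639+4.2533i, 0.7639-4.2533i, 5.2361-2.6287i, -2]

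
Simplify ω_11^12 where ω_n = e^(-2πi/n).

Since ω_11^11 = 1, powers reduce modulo 11.
12 mod 11 = 1
So ω_11^12 = ω_11^1 = e^(-2πi·1/11)

ω_11^12 = ω_11^1 = 0.8413-0.5406i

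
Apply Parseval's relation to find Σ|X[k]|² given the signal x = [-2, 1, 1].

Parseval: Σ|x[n]|² = (1/N)Σ|X[k]|², so Σ|X[k]|² = N·Σ|x[n]|² = 3·6.0000

Σ|X[k]|² = N·Σ|x[n]|² = 3·6.0000 = 18.0000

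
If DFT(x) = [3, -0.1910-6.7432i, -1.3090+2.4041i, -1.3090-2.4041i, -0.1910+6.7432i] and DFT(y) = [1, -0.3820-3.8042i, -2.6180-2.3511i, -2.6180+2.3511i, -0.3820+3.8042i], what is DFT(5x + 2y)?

By linearity: DFT(5x + 2y) = 5·DFT(x) + 2·DFT(y)
= 5·[3, -0.1910-6.7432i, -1.3090+2.4041i, -1.3090-2.4041i, -0.1910+6.7432i] + 2·[1, -0.3820-3.8042i, -2.6180-2.3511i, -2.6180+2.3511i, -0.3820+3.8042i]

Computing element-wise:
Z[0] = 5·(3) + 2·(1) = 17
Z[1] = 5·(-0.1910-6.7432i) + 2·(-0.3820-3.8042i) = -1.7190-41.3244i
Z[2] = 5·(-1.3090+2.4041i) + 2·(-2.6180-2.3511i) = -11.7810+7.3183i
Z[3] = 5·(-1.3090-2.4041i) + 2·(-2.6180+2.3511i) = -11.7810-7.3183i
Z[4] = 5·(-0.1910+6.7432i) + 2·(-0.3820+3.8042i) = -1.7190+41.3244i

DFT(5x + 2y) = 5·X + 2·Y = [17, -1.7190-41.3244i, -11.7810+7.3183i, -11.7810-7.3183i, -1.7190+41.3244i]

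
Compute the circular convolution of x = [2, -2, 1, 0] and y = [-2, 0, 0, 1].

(x ⊛ y)[n] = Σ(m=0 to 3) x[m] · y[(n-m) mod 4]

Computing each output sample:
(x ⊛ y)[0] = -6
(x ⊛ y)[1] = 5
(x ⊛ y)[2] = -2
(x ⊛ y)[3] = 2

x ⊛ y = [-6, 5, -2, 2]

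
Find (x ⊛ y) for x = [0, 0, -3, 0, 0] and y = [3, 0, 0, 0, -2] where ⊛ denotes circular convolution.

(x ⊛ y)[n] = Σ(m=0 to 4) x[m] · y[(n-m) mod 5]

Computing each output sample:
(x ⊛ y)[0] = 0
(x ⊛ y)[1] = 6
(x ⊛ y)[2] = -9
(x ⊛ y)[3] = 0
(x ⊛ y)[4] = 0

x ⊛ y = [0, 6, -9, 0, 0]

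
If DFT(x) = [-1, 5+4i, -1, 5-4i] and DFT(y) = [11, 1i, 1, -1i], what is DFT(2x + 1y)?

By linearity: DFT(2x + 1y) = 2·DFT(x) + 1·DFT(y)
= 2·[-1, 5+4i, -1, 5-4i] + 1·[11, 1i, 1, -1i]

Computing element-wise:
Z[0] = 2·(-1) + 1·(11) = 9
Z[1] = 2·(5+4i) + 1·(1i) = 10+9i
Z[2] = 2·(-1) + 1·(1) = -1
Z[3] = 2·(5-4i) + 1·(-1i) = 10-9i

DFT(2x + 1y) = 2·X + 1·Y = [9, 10+9i, -1, 10-9i]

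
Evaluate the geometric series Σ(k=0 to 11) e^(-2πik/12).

Sum of all nth roots of unity equals 0 for n > 1 (geometric series with r ≠ 1).

0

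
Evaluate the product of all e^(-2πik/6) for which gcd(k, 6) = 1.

The primitive 6th roots of unity are ω_6^k for k coprime to 6: k ∈ {1, 5}
Their product equals the constant term of the cyclotomic polynomial Φ_6(x) up to sign.
For n ≥ 3, the product of all primitive nth roots of unity is 1. (For n=1 it is 1; for n=2 it is -1.)

1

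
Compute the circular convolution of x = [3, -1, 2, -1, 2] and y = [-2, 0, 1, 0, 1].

(x ⊛ y)[n] = Σ(m=0 to 4) x[m] · y[(n-m) mod 5]

Computing each output sample:
(x ⊛ y)[0] = -8
(x ⊛ y)[1] = 6
(x ⊛ y)[2] = -2
(x ⊛ y)[3] = 3
(x ⊛ y)[4] = 1

x ⊛ y = [-8, 6, -2, 3, 1]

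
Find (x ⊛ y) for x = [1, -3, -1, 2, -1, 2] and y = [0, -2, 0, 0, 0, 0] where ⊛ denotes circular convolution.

(x ⊛ y)[n] = Σ(m=0 to 5) x[m] · y[(n-m) mod 6]

Computing each output sample:
(x ⊛ y)[0] = -4
(x ⊛ y)[1] = -2
(x ⊛ y)[2] = 6
(x ⊛ y)[3] = 2
(x ⊛ y)[4] = -4
(x ⊛ y)[5] = 2

x ⊛ y = [-4, -2, 6, 2, -4, 2]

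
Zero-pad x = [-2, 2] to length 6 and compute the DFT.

Original 2-point DFT: [0, -4]
Zero-padded 6-point DFT provides frequency interpolation.

DFT_6([x, 0, ...]) = [0, -1.0000-1.7321i, -3.0000-1.7321i, -4, -3.0000+1.7321i, -1.0000+1.7321i]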